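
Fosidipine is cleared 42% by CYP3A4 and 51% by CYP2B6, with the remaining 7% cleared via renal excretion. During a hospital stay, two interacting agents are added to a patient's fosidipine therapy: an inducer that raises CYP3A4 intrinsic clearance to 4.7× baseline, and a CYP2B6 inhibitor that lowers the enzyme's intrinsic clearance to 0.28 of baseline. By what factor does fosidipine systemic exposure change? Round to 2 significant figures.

0.46

The CYP3A4 pathway (42% of clearance) increases to 4.7× activity: 0.42 × 4.7 = 1.974.
The CYP2B6 pathway (51% of clearance) is reduced to 0.28× activity: 0.51 × 0.28 = 0.1428.
The remaining 7% of clearance is unaffected.
CL_new/CL_old = 1.974 + 0.1428 + 0.07 = 2.1868.
Systemic exposure ∝ 1/CL: fold-change = 1 / 2.1868 = 0.46.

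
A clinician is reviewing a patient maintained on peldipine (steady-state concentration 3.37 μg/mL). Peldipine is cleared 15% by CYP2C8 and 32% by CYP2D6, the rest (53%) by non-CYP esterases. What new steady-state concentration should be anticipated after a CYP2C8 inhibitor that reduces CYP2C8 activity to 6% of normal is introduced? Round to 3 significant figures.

3.92 μg/mL

CYP2C8: 0.15 × 0.06 = 0.009
CYP2D6: 0.32 (unchanged)
Other: 0.53 (unchanged)
New clearance relative to baseline: 0.009 + 0.32 + 0.53 = 0.859.
With dosing unchanged, steady-state concentration scales as 1/CL: 3.37 / 0.859 = 3.92 μg/mL.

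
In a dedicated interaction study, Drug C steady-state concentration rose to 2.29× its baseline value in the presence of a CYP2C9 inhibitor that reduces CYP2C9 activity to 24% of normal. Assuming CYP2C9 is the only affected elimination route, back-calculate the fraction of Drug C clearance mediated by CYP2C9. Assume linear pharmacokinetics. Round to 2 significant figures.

CL'/CL = 1 / 2.29 = 0.4367
0.24·fm + (1 − fm) = 0.4367
fm = (0.4367 − 1) / (0.24 − 1) = 0.74

0.74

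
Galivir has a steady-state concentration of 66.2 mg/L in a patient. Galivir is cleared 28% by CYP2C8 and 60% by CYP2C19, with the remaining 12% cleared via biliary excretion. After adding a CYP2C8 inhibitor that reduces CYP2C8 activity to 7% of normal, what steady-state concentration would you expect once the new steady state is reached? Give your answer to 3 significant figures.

CYP2C8: 0.28 × 0.07 = 0.0196
CYP2C19: 0.6 (unchanged)
Other: 0.12 (unchanged)
CL_new/CL_old = 0.0196 + 0.6 + 0.12 = 0.7396.
New steady-state concentration = baseline ÷ relative clearance = 66.2 / 0.7396 = 89.5 mg/L.

89.5 mg/L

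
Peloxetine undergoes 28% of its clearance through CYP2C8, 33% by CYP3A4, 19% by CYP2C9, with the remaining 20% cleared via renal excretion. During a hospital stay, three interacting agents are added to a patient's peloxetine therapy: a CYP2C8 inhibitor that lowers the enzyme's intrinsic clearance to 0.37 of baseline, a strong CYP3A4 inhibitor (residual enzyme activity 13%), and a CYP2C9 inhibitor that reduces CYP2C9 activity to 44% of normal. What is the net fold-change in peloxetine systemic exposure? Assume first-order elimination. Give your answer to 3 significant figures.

CYP2C8: 0.28 × 0.37 = 0.1036
CYP3A4: 0.33 × 0.13 = 0.0429
CYP2C9: 0.19 × 0.44 = 0.0836
Other: 0.2 (unchanged)
New clearance relative to baseline: 0.1036 + 0.0429 + 0.0836 + 0.2 = 0.4301.
Systemic exposure ∝ 1/CL: fold-change = 1 / 0.4301 = 2.33.

2.33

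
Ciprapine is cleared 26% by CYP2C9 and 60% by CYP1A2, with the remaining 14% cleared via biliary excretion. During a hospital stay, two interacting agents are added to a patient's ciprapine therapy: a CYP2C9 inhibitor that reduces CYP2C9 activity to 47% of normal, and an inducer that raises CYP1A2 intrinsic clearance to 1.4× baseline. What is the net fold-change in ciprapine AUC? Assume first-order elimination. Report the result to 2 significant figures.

0.91

The CYP2C9 pathway (26% of clearance) is reduced to 0.47× activity: 0.26 × 0.47 = 0.1222.
The CYP1A2 pathway (60% of clearance) rises to 1.4× activity: 0.6 × 1.4 = 0.84.
The remaining 14% of clearance is unaffected.
New clearance relative to baseline: 0.1222 + 0.84 + 0.14 = 1.1022.
Because AUC varies inversely with clearance, the combined effect is 1 / 1.1022 = 0.91.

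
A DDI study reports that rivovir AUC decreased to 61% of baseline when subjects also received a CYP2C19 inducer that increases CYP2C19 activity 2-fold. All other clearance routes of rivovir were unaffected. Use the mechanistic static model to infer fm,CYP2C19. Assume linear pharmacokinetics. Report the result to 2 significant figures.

CL'/CL = 1 / 0.610 = 1.639
2·fm + (1 − fm) = 1.639
fm = (1.639 − 1) / (2 − 1) = 0.64

0.64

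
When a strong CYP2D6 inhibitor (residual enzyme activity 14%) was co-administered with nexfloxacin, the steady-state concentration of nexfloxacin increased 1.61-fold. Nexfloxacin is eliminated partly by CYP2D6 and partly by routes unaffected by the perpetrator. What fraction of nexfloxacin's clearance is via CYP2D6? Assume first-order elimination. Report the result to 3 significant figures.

0.441

Call the CYP2D6 fraction fm. After the interaction, CL_new/CL_old = fm × 0.14 + (1 − fm).
Steady-state concentration ratio = 1 / (new CL fraction), so new CL fraction = 1 / 1.61 = 0.6211.
fm × 0.14 + 1 − fm = 0.6211  ⇒  fm × (0.14 − 1) = −0.3789  ⇒  fm = 0.441.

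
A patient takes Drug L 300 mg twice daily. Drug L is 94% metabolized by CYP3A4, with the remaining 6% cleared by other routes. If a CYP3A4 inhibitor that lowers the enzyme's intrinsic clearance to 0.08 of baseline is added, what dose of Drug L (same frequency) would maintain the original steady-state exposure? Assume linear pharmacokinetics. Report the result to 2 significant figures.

CYP3A4: 0.94 × 0.08 = 0.0752
Other: 0.06 (unchanged)
New clearance relative to baseline: 0.0752 + 0.06 = 0.1352.
Css,avg = (dose rate)/CL, so holding Css fixed requires dose ∝ CL: 300 × 0.1352 = 41 mg.

41 mg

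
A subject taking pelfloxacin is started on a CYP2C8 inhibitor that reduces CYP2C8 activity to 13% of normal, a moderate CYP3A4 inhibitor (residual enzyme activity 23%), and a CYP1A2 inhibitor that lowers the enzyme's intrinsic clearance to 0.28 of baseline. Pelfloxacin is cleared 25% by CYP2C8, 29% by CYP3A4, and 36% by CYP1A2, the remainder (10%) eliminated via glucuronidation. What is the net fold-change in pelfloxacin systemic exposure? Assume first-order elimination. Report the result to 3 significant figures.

The CYP2C8 pathway (25% of clearance) falls to 0.13× activity: 0.25 × 0.13 = 0.0325.
The CYP3A4 pathway (29% of clearance) drops to 0.23× activity: 0.29 × 0.23 = 0.0667.
The CYP1A2 pathway (36% of clearance) is reduced to 0.28× activity: 0.36 × 0.28 = 0.1008.
The remaining 10% of clearance is unaffected.
New clearance relative to baseline: 0.0325 + 0.0667 + 0.1008 + 0.1 = 0.3.
Systemic exposure ∝ 1/CL: fold-change = 1 / 0.3 = 3.33.

3.33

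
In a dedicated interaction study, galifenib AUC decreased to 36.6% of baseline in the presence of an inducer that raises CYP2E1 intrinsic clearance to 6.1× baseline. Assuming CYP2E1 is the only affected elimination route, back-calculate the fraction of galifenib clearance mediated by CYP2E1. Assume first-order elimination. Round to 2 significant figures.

0.34

Write x for the fraction cleared via CYP2E1. The observed AUC change means clearance rose to 1/0.366 = 2.732 of baseline.
Setting x·6.1 + (1 − x) = 2.732 and solving: x = (2.732 − 1)/(6.1 − 1) = 0.34.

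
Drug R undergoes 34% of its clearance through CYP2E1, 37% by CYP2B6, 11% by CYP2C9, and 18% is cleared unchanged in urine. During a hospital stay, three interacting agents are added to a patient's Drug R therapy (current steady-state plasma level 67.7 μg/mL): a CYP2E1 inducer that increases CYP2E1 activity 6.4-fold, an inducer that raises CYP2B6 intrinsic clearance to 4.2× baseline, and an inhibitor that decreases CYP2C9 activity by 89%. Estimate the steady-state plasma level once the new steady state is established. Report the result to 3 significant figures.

17.3 μg/mL

The CYP2E1 pathway (34% of clearance) rises to 6.4× activity: 0.34 × 6.4 = 2.176.
The CYP2B6 pathway (37% of clearance) increases to 4.2× activity: 0.37 × 4.2 = 1.554.
The CYP2C9 pathway (11% of clearance) drops to 0.11× activity: 0.11 × 0.11 = 0.0121.
Non-CYP routes (18%) are unchanged.
CL_new/CL_old = 2.176 + 1.554 + 0.0121 + 0.18 = 3.9221.
Dividing the baseline by the relative clearance: 67.7 / 3.9221 = 17.3 μg/mL.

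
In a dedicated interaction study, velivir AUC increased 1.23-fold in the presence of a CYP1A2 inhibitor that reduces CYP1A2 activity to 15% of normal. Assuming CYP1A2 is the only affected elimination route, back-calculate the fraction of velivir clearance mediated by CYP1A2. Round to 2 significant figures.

0.22

Call the CYP1A2 fraction fm. After the interaction, CL_new/CL_old = fm × 0.15 + (1 − fm).
AUC ratio = 1 / (new CL fraction), so new CL fraction = 1 / 1.23 = 0.813.
fm × 0.15 + 1 − fm = 0.813  ⇒  fm × (0.15 − 1) = −0.187  ⇒  fm = 0.22.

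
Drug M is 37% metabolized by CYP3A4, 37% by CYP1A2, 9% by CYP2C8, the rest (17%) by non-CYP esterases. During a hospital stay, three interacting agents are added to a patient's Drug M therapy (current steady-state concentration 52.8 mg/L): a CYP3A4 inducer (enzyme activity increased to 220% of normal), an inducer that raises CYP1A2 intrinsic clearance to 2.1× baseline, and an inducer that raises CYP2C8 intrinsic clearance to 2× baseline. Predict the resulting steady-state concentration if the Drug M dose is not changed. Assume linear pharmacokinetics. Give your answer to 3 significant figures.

27.2 mg/L

The CYP3A4 pathway (37% of clearance) rises to 2.2× activity: 0.37 × 2.2 = 0.814.
The CYP1A2 pathway (37% of clearance) is boosted to 2.1× activity: 0.37 × 2.1 = 0.777.
The CYP2C8 pathway (9% of clearance) rises to 2× activity: 0.09 × 2 = 0.18.
Non-CYP routes (17%) are unchanged.
CL_new/CL_old = 0.814 + 0.777 + 0.18 + 0.17 = 1.941.
Steady-state concentration ∝ 1/CL: new value = 52.8 / 1.941 = 27.2 mg/L.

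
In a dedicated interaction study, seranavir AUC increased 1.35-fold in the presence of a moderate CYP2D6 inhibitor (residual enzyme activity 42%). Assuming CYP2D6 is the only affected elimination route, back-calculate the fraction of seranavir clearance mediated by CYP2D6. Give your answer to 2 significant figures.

0.45

CL'/CL = 1 / 1.35 = 0.7407
0.42·fm + (1 − fm) = 0.7407
fm = (0.7407 − 1) / (0.42 − 1) = 0.45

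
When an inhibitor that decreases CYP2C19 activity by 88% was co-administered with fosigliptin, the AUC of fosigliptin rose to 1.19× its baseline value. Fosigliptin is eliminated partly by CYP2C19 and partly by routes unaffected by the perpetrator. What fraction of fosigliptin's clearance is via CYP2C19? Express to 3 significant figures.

Call the CYP2C19 fraction fm. After the interaction, CL_new/CL_old = fm × 0.12 + (1 − fm).
AUC ratio = 1 / (new CL fraction), so new CL fraction = 1 / 1.19 = 0.8403.
fm × 0.12 + 1 − fm = 0.8403  ⇒  fm × (0.12 − 1) = −0.1597  ⇒  fm = 0.181.

0.181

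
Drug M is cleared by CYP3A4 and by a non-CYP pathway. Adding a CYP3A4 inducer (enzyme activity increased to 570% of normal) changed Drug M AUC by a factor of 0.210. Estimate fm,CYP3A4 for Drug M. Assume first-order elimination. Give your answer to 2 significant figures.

Call the CYP3A4 fraction fm. After the interaction, CL_new/CL_old = fm × 5.7 + (1 − fm).
AUC ratio = 1 / (new CL fraction), so new CL fraction = 1 / 0.210 = 4.762.
fm × 5.7 + 1 − fm = 4.762  ⇒  fm × (5.7 − 1) = 3.762  ⇒  fm = 0.80.

0.80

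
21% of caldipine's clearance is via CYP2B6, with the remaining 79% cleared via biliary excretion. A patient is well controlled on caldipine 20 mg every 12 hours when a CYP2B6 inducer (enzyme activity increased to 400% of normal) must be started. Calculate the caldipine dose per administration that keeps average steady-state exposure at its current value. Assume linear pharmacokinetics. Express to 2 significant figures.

33 mg

CYP2B6: 0.21 × 4 = 0.84
Other: 0.79 (unchanged)
CL_new/CL_old = 0.84 + 0.79 = 1.63.
To maintain the same steady-state level, dose must scale with clearance: new dose = 20 × 1.63 = 33 mg.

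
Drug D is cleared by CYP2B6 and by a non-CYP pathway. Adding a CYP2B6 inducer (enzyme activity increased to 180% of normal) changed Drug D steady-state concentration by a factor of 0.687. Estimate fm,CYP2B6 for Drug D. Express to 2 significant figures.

0.57

CL'/CL = 1 / 0.687 = 1.456
1.8·fm + (1 − fm) = 1.456
fm = (1.456 − 1) / (1.8 − 1) = 0.57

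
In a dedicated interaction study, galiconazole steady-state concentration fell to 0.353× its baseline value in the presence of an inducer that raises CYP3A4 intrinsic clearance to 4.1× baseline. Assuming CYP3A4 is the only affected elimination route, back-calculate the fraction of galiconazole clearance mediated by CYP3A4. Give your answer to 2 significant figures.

0.59

Write x for the fraction cleared via CYP3A4. The observed steady-state concentration change means clearance rose to 1/0.353 = 2.833 of baseline.
Only the CYP3A4 route changed, so 2.833 = x·4.1 + (1 − x), giving x = 0.59.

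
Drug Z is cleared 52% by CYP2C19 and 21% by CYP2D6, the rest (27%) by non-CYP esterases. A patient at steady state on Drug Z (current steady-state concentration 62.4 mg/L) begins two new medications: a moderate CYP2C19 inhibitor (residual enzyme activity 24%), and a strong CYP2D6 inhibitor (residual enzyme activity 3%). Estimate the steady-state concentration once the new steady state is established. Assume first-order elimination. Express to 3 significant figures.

156 mg/L

The CYP2C19 pathway (52% of clearance) is reduced to 0.24× activity: 0.52 × 0.24 = 0.1248.
The CYP2D6 pathway (21% of clearance) drops to 0.03× activity: 0.21 × 0.03 = 0.0063.
The remaining 27% of clearance is unaffected.
New clearance relative to baseline: 0.1248 + 0.0063 + 0.27 = 0.4011.
Dividing the baseline by the relative clearance: 62.4 / 0.4011 = 156 mg/L.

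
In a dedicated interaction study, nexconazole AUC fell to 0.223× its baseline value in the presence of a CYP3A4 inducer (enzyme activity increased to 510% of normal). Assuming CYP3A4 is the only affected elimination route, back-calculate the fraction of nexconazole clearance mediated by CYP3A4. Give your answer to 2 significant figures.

CL'/CL = 1 / 0.223 = 4.484
5.1·fm + (1 − fm) = 4.484
fm = (4.484 − 1) / (5.1 − 1) = 0.85

0.85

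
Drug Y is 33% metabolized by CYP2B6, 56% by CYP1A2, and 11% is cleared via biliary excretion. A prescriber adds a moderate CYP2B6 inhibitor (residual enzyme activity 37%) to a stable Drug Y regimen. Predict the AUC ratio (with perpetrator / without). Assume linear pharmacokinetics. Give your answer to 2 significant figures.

1.3

The CYP2B6 pathway (33% of clearance) falls to 0.37× activity: 0.33 × 0.37 = 0.1221.
CYP1A2 (56%) and the residual 11% are unaffected.
CL_new/CL_old = 0.1221 + 0.56 + 0.11 = 0.7921.
Since AUC ∝ 1/CL, the ratio is 1 / 0.7921 = 1.3.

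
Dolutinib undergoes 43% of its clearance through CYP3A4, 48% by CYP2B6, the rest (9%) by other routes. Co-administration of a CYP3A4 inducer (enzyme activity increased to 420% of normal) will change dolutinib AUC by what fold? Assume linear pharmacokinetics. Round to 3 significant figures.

0.421

The CYP3A4 pathway (43% of clearance) increases to 4.2× activity: 0.43 × 4.2 = 1.806.
CYP2B6 (48%) and the residual 9% are unaffected.
CL_new/CL_old = 1.806 + 0.48 + 0.09 = 2.376.
Since AUC ∝ 1/CL, the ratio is 1 / 2.376 = 0.421.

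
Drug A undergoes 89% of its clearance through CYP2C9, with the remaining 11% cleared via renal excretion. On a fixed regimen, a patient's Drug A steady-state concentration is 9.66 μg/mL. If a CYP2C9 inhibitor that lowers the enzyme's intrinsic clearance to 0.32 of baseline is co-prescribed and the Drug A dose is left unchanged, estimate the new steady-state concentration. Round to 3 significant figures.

The CYP2C9 pathway (89% of clearance) falls to 0.32× activity: 0.89 × 0.32 = 0.2848.
The remaining 11% of clearance is unaffected.
CL_new/CL_old = 0.2848 + 0.11 = 0.3948.
New steady-state concentration = baseline ÷ relative clearance = 9.66 / 0.3948 = 24.5 μg/mL.

24.5 μg/mL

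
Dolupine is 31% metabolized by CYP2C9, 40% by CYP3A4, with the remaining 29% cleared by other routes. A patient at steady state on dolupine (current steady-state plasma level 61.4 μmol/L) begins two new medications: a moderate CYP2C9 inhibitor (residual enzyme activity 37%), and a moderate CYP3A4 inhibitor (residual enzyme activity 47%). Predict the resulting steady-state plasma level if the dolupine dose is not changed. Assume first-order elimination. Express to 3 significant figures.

104 μmol/L

The CYP2C9 pathway (31% of clearance) is reduced to 0.37× activity: 0.31 × 0.37 = 0.1147.
The CYP3A4 pathway (40% of clearance) is reduced to 0.47× activity: 0.4 × 0.47 = 0.188.
The remaining 29% of clearance is unaffected.
CL_new/CL_old = 0.1147 + 0.188 + 0.29 = 0.5927.
Steady-state plasma level ∝ 1/CL: new value = 61.4 / 0.5927 = 104 μmol/L.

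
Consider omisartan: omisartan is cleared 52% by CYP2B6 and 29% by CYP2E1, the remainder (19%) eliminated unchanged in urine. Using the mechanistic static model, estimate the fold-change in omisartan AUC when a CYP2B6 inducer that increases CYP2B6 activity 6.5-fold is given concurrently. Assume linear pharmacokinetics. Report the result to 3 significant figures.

The CYP2B6 pathway (52% of clearance) is boosted to 6.5× activity: 0.52 × 6.5 = 3.38.
CYP2E1 (29%) and the residual 19% are unaffected.
CL_new/CL_old = 3.38 + 0.29 + 0.19 = 3.86.
AUC is inversely proportional to clearance, so the fold-change is 1 / 3.86 = 0.259.

0.259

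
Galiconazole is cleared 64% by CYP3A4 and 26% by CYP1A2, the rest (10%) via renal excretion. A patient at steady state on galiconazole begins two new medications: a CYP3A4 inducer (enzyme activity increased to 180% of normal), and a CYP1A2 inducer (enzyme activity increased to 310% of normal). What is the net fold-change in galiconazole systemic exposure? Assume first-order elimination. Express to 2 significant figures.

CYP3A4: 0.64 × 1.8 = 1.152
CYP1A2: 0.26 × 3.1 = 0.806
Other: 0.1 (unchanged)
Relative clearance = 1.152 + 0.806 + 0.1 = 2.058.
Net systemic exposure ratio = 1 / 2.058 = 0.49.

0.49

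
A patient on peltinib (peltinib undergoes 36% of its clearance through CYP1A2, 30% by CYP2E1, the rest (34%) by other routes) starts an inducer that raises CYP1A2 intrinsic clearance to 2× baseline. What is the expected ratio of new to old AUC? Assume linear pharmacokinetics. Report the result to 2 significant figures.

The CYP1A2 pathway (36% of clearance) is boosted to 2× activity: 0.36 × 2 = 0.72.
CYP2E1 (30%) and the residual 34% are unaffected.
CL_new/CL_old = 0.72 + 0.3 + 0.34 = 1.36.
AUC ratio = CL_old/CL_new = 1 / 1.36 = 0.74.

0.74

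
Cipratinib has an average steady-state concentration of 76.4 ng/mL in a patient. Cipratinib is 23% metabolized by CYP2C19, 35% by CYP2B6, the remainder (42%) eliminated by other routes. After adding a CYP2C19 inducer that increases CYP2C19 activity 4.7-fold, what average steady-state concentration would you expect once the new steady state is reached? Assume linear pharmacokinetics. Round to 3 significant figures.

41.3 ng/mL

CYP2C19: 0.23 × 4.7 = 1.081
CYP2B6: 0.35 (unchanged)
Other: 0.42 (unchanged)
CL_new/CL_old = 1.081 + 0.35 + 0.42 = 1.851.
Average steady-state concentration ∝ 1/CL, so new value = 76.4 / 1.851 = 41.3 ng/mL.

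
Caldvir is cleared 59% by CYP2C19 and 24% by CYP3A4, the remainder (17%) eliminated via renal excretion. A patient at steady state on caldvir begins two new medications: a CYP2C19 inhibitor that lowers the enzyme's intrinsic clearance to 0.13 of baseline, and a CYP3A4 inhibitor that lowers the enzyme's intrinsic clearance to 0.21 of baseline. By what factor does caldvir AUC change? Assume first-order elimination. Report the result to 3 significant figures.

3.37

The CYP2C19 pathway (59% of clearance) falls to 0.13× activity: 0.59 × 0.13 = 0.0767.
The CYP3A4 pathway (24% of clearance) is reduced to 0.21× activity: 0.24 × 0.21 = 0.0504.
The remaining 17% of clearance is unaffected.
CL_new/CL_old = 0.0767 + 0.0504 + 0.17 = 0.2971.
AUC ∝ 1/CL: fold-change = 1 / 0.2971 = 3.37.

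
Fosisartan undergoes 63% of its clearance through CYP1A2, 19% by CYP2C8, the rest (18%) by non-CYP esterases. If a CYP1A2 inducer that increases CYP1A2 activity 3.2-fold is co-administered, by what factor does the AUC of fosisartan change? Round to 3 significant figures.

0.419

The CYP1A2 pathway (63% of clearance) is boosted to 3.2× activity: 0.63 × 3.2 = 2.016.
CYP2C8 (19%) and the residual 18% are unaffected.
New clearance relative to baseline: 2.016 + 0.19 + 0.18 = 2.386.
Since AUC ∝ 1/CL, the ratio is 1 / 2.386 = 0.419.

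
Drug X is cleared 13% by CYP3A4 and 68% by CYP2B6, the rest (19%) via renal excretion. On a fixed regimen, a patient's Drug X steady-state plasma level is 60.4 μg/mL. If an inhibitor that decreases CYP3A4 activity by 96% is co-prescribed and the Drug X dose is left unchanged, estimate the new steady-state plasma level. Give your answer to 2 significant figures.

69 μg/mL

CYP3A4: 0.13 × 0.04 = 0.0052
CYP2B6: 0.68 (unchanged)
Other: 0.19 (unchanged)
CL_new/CL_old = 0.0052 + 0.68 + 0.19 = 0.8752.
Steady-state plasma level ∝ 1/CL, so new value = 60.4 / 0.8752 = 69 μg/mL.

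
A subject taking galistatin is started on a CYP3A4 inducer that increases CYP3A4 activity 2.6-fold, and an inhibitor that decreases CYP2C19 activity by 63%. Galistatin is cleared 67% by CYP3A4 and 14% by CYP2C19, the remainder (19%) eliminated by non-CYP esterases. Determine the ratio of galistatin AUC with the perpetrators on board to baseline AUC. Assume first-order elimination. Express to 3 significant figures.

The CYP3A4 pathway (67% of clearance) is boosted to 2.6× activity: 0.67 × 2.6 = 1.742.
The CYP2C19 pathway (14% of clearance) falls to 0.37× activity: 0.14 × 0.37 = 0.0518.
The remaining 19% of clearance is unaffected.
Relative clearance = 1.742 + 0.0518 + 0.19 = 1.9838.
AUC ∝ 1/CL: fold-change = 1 / 1.9838 = 0.504.

0.504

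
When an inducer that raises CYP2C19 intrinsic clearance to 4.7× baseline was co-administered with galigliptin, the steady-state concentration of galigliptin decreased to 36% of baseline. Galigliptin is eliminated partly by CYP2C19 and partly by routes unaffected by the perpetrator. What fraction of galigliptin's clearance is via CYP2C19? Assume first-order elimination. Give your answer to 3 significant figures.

0.480

Write x for the fraction cleared via CYP2C19. The observed steady-state concentration change means clearance rose to 1/0.360 = 2.778 of baseline.
Setting x·4.7 + (1 − x) = 2.778 and solving: x = (2.778 − 1)/(4.7 − 1) = 0.480.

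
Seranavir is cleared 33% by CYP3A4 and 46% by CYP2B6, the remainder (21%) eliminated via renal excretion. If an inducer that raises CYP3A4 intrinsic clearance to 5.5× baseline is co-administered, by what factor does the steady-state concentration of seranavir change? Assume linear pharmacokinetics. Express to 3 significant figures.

0.402

The CYP3A4 pathway (33% of clearance) rises to 5.5× activity: 0.33 × 5.5 = 1.815.
CYP2B6 (46%) and the residual 21% are unaffected.
CL_new/CL_old = 1.815 + 0.46 + 0.21 = 2.485.
Since steady-state concentration ∝ 1/CL, the ratio is 1 / 2.485 = 0.402.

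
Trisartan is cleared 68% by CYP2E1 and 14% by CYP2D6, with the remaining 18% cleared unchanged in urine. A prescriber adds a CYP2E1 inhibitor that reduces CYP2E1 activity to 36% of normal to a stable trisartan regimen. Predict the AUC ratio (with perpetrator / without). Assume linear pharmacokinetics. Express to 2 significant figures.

CYP2E1: 0.68 × 0.36 = 0.2448
CYP2D6: 0.14 (unchanged)
Other: 0.18 (unchanged)
CL_new/CL_old = 0.2448 + 0.14 + 0.18 = 0.5648.
AUC is inversely proportional to clearance, so the fold-change is 1 / 0.5648 = 1.8.

1.8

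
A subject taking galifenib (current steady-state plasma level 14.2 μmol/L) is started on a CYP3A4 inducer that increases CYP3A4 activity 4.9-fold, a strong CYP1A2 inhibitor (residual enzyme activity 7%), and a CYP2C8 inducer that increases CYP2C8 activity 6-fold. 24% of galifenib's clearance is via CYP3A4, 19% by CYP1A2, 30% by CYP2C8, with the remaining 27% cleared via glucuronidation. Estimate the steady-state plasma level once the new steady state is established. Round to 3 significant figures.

The CYP3A4 pathway (24% of clearance) increases to 4.9× activity: 0.24 × 4.9 = 1.176.
The CYP1A2 pathway (19% of clearance) is reduced to 0.07× activity: 0.19 × 0.07 = 0.0133.
The CYP2C8 pathway (30% of clearance) is boosted to 6× activity: 0.3 × 6 = 1.8.
Non-CYP routes (27%) are unchanged.
Relative clearance = 1.176 + 0.0133 + 1.8 + 0.27 = 3.2593.
Steady-state plasma level ∝ 1/CL: new value = 14.2 / 3.2593 = 4.36 μmol/L.

4.36 μmol/L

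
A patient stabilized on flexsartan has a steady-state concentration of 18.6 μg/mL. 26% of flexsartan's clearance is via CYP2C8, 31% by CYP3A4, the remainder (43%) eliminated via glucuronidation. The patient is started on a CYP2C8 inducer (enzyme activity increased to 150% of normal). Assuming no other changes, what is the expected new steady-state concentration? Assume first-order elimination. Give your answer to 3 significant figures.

16.5 μg/mL

The CYP2C8 pathway (26% of clearance) rises to 1.5× activity: 0.26 × 1.5 = 0.39.
CYP3A4 (31%) and the residual 43% are unaffected.
New clearance relative to baseline: 0.39 + 0.31 + 0.43 = 1.13.
New steady-state concentration = baseline ÷ relative clearance = 18.6 / 1.13 = 16.5 μg/mL.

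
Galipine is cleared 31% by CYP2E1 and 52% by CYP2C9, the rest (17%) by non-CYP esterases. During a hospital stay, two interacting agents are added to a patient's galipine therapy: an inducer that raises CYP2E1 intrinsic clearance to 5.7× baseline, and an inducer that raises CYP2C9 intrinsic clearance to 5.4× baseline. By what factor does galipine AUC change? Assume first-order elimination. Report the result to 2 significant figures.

The CYP2E1 pathway (31% of clearance) is boosted to 5.7× activity: 0.31 × 5.7 = 1.767.
The CYP2C9 pathway (52% of clearance) rises to 5.4× activity: 0.52 × 5.4 = 2.808.
The remaining 17% of clearance is unaffected.
Relative clearance = 1.767 + 2.808 + 0.17 = 4.745.
Because AUC varies inversely with clearance, the combined effect is 1 / 4.745 = 0.21.

0.21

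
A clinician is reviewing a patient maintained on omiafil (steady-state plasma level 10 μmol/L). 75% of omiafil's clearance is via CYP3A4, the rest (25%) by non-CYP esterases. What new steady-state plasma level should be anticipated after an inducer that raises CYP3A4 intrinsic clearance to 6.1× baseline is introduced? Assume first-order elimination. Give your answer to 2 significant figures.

The CYP3A4 pathway (75% of clearance) rises to 6.1× activity: 0.75 × 6.1 = 4.575.
Non-CYP routes (25%) are unchanged.
New clearance relative to baseline: 4.575 + 0.25 = 4.825.
Steady-state plasma level ∝ 1/CL, so new value = 10 / 4.825 = 2.1 μmol/L.

2.1 μmol/L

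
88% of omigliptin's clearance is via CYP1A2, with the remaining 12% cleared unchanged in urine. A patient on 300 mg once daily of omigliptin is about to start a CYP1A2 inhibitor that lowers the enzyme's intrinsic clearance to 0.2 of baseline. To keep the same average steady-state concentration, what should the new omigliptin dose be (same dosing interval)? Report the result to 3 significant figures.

88.8 mg

The CYP1A2 pathway (88% of clearance) drops to 0.2× activity: 0.88 × 0.2 = 0.176.
The remaining 12% of clearance is unaffected.
Relative clearance = 0.176 + 0.12 = 0.296.
Exposure is unchanged when dose changes in proportion to clearance. New dose = 300 mg × 0.296 = 88.8 mg.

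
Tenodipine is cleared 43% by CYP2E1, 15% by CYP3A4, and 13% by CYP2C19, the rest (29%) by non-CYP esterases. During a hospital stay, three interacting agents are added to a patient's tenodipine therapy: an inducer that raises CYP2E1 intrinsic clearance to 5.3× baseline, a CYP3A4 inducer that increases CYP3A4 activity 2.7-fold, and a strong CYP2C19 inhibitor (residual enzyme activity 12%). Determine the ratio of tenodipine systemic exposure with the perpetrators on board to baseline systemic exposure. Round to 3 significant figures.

CYP2E1: 0.43 × 5.3 = 2.279
CYP3A4: 0.15 × 2.7 = 0.405
CYP2C19: 0.13 × 0.12 = 0.0156
Other: 0.29 (unchanged)
CL_new/CL_old = 2.279 + 0.405 + 0.0156 + 0.29 = 2.9896.
Because systemic exposure varies inversely with clearance, the combined effect is 1 / 2.9896 = 0.334.

0.334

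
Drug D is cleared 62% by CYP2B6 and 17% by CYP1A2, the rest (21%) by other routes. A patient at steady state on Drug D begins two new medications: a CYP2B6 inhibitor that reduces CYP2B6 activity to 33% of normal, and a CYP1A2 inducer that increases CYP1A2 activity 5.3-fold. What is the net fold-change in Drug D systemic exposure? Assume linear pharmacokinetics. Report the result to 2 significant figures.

The CYP2B6 pathway (62% of clearance) is reduced to 0.33× activity: 0.62 × 0.33 = 0.2046.
The CYP1A2 pathway (17% of clearance) increases to 5.3× activity: 0.17 × 5.3 = 0.901.
The remaining 21% of clearance is unaffected.
CL_new/CL_old = 0.2046 + 0.901 + 0.21 = 1.3156.
Systemic exposure ∝ 1/CL: fold-change = 1 / 1.3156 = 0.76.

0.76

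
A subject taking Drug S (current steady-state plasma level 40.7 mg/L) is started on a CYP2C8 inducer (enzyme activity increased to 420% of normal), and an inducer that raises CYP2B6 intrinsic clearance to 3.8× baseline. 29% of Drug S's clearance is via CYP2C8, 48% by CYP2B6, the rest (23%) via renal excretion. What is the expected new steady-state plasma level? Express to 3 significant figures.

12.4 mg/L

The CYP2C8 pathway (29% of clearance) increases to 4.2× activity: 0.29 × 4.2 = 1.218.
The CYP2B6 pathway (48% of clearance) is boosted to 3.8× activity: 0.48 × 3.8 = 1.824.
The remaining 23% of clearance is unaffected.
CL_new/CL_old = 1.218 + 1.824 + 0.23 = 3.272.
Steady-state plasma level ∝ 1/CL: new value = 40.7 / 3.272 = 12.4 mg/L.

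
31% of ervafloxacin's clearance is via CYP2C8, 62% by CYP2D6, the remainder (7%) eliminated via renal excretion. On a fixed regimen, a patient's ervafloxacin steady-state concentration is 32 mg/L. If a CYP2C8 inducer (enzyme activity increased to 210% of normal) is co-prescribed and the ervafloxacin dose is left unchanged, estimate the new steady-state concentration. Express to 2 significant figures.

CYP2C8: 0.31 × 2.1 = 0.651
CYP2D6: 0.62 (unchanged)
Other: 0.07 (unchanged)
New clearance relative to baseline: 0.651 + 0.62 + 0.07 = 1.341.
With dosing unchanged, steady-state concentration scales as 1/CL: 32 / 1.341 = 24 mg/L.

24 mg/L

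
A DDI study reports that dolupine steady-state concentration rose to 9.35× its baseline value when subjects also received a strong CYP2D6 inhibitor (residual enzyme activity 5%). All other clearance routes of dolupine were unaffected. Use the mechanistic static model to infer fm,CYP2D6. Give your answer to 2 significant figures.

CL'/CL = 1 / 9.35 = 0.107
0.05·fm + (1 − fm) = 0.107
fm = (0.107 − 1) / (0.05 − 1) = 0.94

0.94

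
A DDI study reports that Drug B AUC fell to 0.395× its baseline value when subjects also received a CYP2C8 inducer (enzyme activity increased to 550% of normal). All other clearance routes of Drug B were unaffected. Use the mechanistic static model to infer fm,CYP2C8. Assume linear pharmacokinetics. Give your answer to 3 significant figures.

CL'/CL = 1 / 0.395 = 2.532
5.5·fm + (1 − fm) = 2.532
fm = (2.532 − 1) / (5.5 − 1) = 0.340

0.340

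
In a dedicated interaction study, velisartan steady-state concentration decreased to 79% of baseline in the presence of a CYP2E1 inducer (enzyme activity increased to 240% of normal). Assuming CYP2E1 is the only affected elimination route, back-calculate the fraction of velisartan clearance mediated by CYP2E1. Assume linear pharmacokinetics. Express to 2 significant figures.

0.19

CL'/CL = 1 / 0.790 = 1.266
2.4·fm + (1 − fm) = 1.266
fm = (1.266 − 1) / (2.4 − 1) = 0.19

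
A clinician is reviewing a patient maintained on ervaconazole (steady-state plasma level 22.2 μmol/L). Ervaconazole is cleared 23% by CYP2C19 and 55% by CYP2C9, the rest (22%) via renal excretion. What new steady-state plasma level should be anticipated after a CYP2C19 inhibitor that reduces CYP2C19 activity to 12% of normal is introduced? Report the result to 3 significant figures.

27.8 μmol/L

The CYP2C19 pathway (23% of clearance) is reduced to 0.12× activity: 0.23 × 0.12 = 0.0276.
CYP2C9 (55%) and the residual 22% are unaffected.
CL_new/CL_old = 0.0276 + 0.55 + 0.22 = 0.7976.
With dosing unchanged, steady-state plasma level scales as 1/CL: 22.2 / 0.7976 = 27.8 μmol/L.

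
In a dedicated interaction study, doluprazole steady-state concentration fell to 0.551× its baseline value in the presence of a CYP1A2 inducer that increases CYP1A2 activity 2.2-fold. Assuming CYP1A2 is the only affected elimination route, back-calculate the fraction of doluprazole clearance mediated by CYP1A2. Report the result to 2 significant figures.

0.68

Call the CYP1A2 fraction fm. After the interaction, CL_new/CL_old = fm × 2.2 + (1 − fm).
Steady-state concentration ratio = 1 / (new CL fraction), so new CL fraction = 1 / 0.551 = 1.815.
fm × 2.2 + 1 − fm = 1.815  ⇒  fm × (2.2 − 1) = 0.8149  ⇒  fm = 0.68.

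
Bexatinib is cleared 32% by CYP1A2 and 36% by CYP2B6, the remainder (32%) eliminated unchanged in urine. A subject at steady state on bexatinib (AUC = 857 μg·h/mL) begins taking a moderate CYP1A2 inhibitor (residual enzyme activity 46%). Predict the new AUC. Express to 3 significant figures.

1.04 × 10³ μg·h/mL

The CYP1A2 pathway (32% of clearance) falls to 0.46× activity: 0.32 × 0.46 = 0.1472.
CYP2B6 (36%) and the residual 32% are unaffected.
CL_new/CL_old = 0.1472 + 0.36 + 0.32 = 0.8272.
New AUC = baseline ÷ relative clearance = 857 / 0.8272 = 1.04 × 10³ μg·h/mL.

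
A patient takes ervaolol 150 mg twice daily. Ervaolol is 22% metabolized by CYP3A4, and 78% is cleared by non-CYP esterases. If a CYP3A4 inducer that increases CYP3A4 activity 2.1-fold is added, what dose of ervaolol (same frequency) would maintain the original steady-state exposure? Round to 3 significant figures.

The CYP3A4 pathway (22% of clearance) increases to 2.1× activity: 0.22 × 2.1 = 0.462.
Non-CYP routes (78%) are unchanged.
Relative clearance = 0.462 + 0.78 = 1.242.
To maintain the same steady-state level, dose must scale with clearance: new dose = 150 × 1.242 = 186 mg.

186 mg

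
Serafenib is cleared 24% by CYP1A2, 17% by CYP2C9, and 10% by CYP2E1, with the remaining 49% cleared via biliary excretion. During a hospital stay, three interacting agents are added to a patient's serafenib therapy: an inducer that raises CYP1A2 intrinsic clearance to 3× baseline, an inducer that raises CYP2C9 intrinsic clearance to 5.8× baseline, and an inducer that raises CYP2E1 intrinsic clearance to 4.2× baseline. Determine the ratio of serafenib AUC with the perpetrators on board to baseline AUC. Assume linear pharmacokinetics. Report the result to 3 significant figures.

0.382

The CYP1A2 pathway (24% of clearance) rises to 3× activity: 0.24 × 3 = 0.72.
The CYP2C9 pathway (17% of clearance) increases to 5.8× activity: 0.17 × 5.8 = 0.986.
The CYP2E1 pathway (10% of clearance) increases to 4.2× activity: 0.1 × 4.2 = 0.42.
Non-CYP routes (49%) are unchanged.
Relative clearance = 0.72 + 0.986 + 0.42 + 0.49 = 2.616.
Net AUC ratio = 1 / 2.616 = 0.382.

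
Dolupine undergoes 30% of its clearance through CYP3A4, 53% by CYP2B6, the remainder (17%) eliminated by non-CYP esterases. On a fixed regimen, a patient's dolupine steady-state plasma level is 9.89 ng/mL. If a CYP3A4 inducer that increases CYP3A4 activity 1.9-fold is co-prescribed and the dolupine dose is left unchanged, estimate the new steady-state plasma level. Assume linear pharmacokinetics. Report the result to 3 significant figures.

7.79 ng/mL

CYP3A4: 0.3 × 1.9 = 0.57
CYP2B6: 0.53 (unchanged)
Other: 0.17 (unchanged)
Relative clearance = 0.57 + 0.53 + 0.17 = 1.27.
Steady-state plasma level ∝ 1/CL, so new value = 9.89 / 1.27 = 7.79 ng/mL.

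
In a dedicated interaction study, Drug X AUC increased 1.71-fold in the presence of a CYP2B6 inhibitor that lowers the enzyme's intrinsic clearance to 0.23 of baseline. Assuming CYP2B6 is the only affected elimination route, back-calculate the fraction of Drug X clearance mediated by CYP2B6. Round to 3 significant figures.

CL'/CL = 1 / 1.71 = 0.5848
0.23·fm + (1 − fm) = 0.5848
fm = (0.5848 − 1) / (0.23 − 1) = 0.539

0.539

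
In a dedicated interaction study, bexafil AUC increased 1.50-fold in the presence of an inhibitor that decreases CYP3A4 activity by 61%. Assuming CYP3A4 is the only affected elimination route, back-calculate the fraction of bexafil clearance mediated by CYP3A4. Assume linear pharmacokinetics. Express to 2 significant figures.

CL'/CL = 1 / 1.50 = 0.6667
0.39·fm + (1 − fm) = 0.6667
fm = (0.6667 − 1) / (0.39 − 1) = 0.55

0.55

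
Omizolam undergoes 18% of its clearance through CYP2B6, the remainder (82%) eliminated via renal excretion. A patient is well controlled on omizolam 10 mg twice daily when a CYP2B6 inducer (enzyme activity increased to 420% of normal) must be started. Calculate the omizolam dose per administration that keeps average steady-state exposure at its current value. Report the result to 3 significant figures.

15.8 mg

The CYP2B6 pathway (18% of clearance) increases to 4.2× activity: 0.18 × 4.2 = 0.756.
Non-CYP routes (82%) are unchanged.
New clearance relative to baseline: 0.756 + 0.82 = 1.576.
Css,avg = (dose rate)/CL, so holding Css fixed requires dose ∝ CL: 10 × 1.576 = 15.8 mg.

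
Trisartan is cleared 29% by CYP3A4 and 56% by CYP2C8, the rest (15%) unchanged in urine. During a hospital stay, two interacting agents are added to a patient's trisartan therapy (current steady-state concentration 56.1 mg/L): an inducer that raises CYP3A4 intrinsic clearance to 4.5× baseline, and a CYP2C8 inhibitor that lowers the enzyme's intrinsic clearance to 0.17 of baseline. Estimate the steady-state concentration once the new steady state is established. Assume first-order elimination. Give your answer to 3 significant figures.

36.2 mg/L

The CYP3A4 pathway (29% of clearance) increases to 4.5× activity: 0.29 × 4.5 = 1.305.
The CYP2C8 pathway (56% of clearance) is reduced to 0.17× activity: 0.56 × 0.17 = 0.0952.
Non-CYP routes (15%) are unchanged.
Relative clearance = 1.305 + 0.0952 + 0.15 = 1.5502.
Steady-state concentration ∝ 1/CL: new value = 56.1 / 1.5502 = 36.2 mg/L.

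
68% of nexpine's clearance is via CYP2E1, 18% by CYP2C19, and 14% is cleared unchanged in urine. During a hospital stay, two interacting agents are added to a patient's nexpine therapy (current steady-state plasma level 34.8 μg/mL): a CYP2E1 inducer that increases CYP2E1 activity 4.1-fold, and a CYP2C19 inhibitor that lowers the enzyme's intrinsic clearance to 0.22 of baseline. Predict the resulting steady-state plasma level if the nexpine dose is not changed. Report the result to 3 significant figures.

The CYP2E1 pathway (68% of clearance) increases to 4.1× activity: 0.68 × 4.1 = 2.788.
The CYP2C19 pathway (18% of clearance) drops to 0.22× activity: 0.18 × 0.22 = 0.0396.
Non-CYP routes (14%) are unchanged.
Relative clearance = 2.788 + 0.0396 + 0.14 = 2.9676.
Dividing the baseline by the relative clearance: 34.8 / 2.9676 = 11.7 μg/mL.

11.7 μg/mL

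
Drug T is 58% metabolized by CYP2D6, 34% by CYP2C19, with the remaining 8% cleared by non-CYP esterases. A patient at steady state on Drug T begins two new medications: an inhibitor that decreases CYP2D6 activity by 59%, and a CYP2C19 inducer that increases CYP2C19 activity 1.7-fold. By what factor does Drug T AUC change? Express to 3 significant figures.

1.12

The CYP2D6 pathway (58% of clearance) is reduced to 0.41× activity: 0.58 × 0.41 = 0.2378.
The CYP2C19 pathway (34% of clearance) rises to 1.7× activity: 0.34 × 1.7 = 0.578.
Non-CYP routes (8%) are unchanged.
CL_new/CL_old = 0.2378 + 0.578 + 0.08 = 0.8958.
Because AUC varies inversely with clearance, the combined effect is 1 / 0.8958 = 1.12.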